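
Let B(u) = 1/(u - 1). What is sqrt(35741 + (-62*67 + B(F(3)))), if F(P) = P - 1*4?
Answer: sqrt(126346)/2 ≈ 177.73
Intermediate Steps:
F(P) = -4 + P (F(P) = P - 4 = -4 + P)
B(u) = 1/(-1 + u)
sqrt(35741 + (-62*67 + B(F(3)))) = sqrt(35741 + (-62*67 + 1/(-1 + (-4 + 3)))) = sqrt(35741 + (-4154 + 1/(-1 - 1))) = sqrt(35741 + (-4154 + 1/(-2))) = sqrt(35741 + (-4154 - 1/2)) = sqrt(35741 - 8309/2) = sqrt(63173/2) = sqrt(126346)/2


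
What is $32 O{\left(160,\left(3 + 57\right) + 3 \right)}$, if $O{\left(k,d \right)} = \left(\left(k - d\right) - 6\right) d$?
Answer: $183456$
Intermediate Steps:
$O{\left(k,d \right)} = d \left(-6 + k - d\right)$ ($O{\left(k,d \right)} = \left(-6 + k - d\right) d = d \left(-6 + k - d\right)$)
$32 O{\left(160,\left(3 + 57\right) + 3 \right)} = 32 \left(\left(3 + 57\right) + 3\right) \left(-6 + 160 - \left(\left(3 + 57\right) + 3\right)\right) = 32 \left(60 + 3\right) \left(-6 + 160 - \left(60 + 3\right)\right) = 32 \cdot 63 \left(-6 + 160 - 63\right) = 32 \cdot 63 \cdot 91 = 32 \cdot 5733 = 183456$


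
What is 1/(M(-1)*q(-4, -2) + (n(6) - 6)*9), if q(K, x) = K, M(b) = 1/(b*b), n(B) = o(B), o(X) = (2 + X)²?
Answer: 1/518 ≈ 0.0019305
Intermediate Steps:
n(B) = (2 + B)²
M(b) = b⁻²
1/(M(-1)*q(-4, -2) + (n(6) - 6)*9) = 1/(-4/(-1)² + ((2 + 6)² - 6)*9) = 1/(1*(-4) + (8² - 6)*9) = 1/(-4 + (64 - 6)*9) = 1/(-4 + 58*9) = 1/(-4 + 522) = 1/518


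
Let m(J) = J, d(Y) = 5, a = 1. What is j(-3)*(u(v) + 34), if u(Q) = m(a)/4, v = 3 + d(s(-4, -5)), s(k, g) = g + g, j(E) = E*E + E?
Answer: 411/2 ≈ 205.50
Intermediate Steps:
j(E) = E + E**2 (j(E) = E**2 + E = E + E**2)
s(k, g) = 2*g
v = 8 (v = 3 + 5 = 8)
u(Q) = 1/4
j(-3)*(u(v) + 34) = (-3*(1 - 3))*(1/4 + 34) = -3*(-2)*(137/4) = 6*(137/4) = 411/2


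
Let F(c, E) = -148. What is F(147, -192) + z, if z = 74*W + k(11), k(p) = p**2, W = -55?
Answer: -4097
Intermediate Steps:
z = -3949 (z = 74*(-55) + 11**2 = -4070 + 121 = -3949)
F(147, -192) + z = -148 - 3949 = -4097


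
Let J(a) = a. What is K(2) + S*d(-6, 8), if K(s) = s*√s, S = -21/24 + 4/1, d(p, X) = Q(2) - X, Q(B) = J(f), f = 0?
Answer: -25 + 2*√2 ≈ -22.172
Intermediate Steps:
Q(B) = 0
d(p, X) = -X (d(p, X) = 0 - X = -X)
S = 25/8 (S = -21*1/24 + 4*1 = -7/8 + 4 = 25/8 ≈ 3.1250)
K(s) = s^(3/2)
K(2) + S*d(-6, 8) = 2^(3/2) + 25*(-1*8)/8 = 2*√2 + (25/8)*(-8) = 2*√2 - 25 = -25 + 2*√2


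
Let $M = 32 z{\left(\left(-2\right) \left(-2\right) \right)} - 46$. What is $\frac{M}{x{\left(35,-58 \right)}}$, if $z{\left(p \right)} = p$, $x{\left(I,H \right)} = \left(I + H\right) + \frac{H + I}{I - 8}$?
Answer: $- \frac{1107}{322} \approx -3.4379$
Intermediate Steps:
$x{\left(I,H \right)} = H + I + \frac{H + I}{-8 + I}$ ($x{\left(I,H \right)} = \left(H + I\right) + \frac{H + I}{-8 + I} = H + I + \frac{H + I}{-8 + I}$)
$M = 82$ ($M = 32 \left(\left(-2\right) \left(-2\right)\right) - 46 = 32 \cdot 4 - 46 = 128 - 46 = 82$)
$\frac{M}{x{\left(35,-58 \right)}} = \frac{82}{\frac{1}{-8 + 35} \left(35^{2} - -406 - 245 - 2030\right)} = \frac{82}{\frac{1}{27} \left(1225 + 406 - 245 - 2030\right)} = \frac{82}{\frac{1}{27} \left(-644\right)} = \frac{82}{- \frac{644}{27}} = 82 \left(- \frac{27}{644}\right) = - \frac{1107}{322}$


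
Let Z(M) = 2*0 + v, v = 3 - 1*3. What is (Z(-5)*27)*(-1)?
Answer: 0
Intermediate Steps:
v = 0 (v = 3 - 3 = 0)
Z(M) = 0 (Z(M) = 2*0 + 0 = 0 + 0 = 0)
(Z(-5)*27)*(-1) = (0*27)*(-1) = 0*(-1) = 0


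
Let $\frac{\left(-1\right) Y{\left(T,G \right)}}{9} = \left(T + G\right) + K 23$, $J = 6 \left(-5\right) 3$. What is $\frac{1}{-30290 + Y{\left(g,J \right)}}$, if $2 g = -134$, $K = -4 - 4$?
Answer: $- \frac{1}{27221} \approx -3.6736 \cdot 10^{-5}$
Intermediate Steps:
$K = -8$ ($K = -4 - 4 = -8$)
$J = -90$ ($J = \left(-30\right) 3 = -90$)
$g = -67$ ($g = \frac{1}{2} \left(-134\right) = -67$)
$Y{\left(T,G \right)} = 1656 - 9 G - 9 T$ ($Y{\left(T,G \right)} = - 9 \left(\left(T + G\right) - 184\right) = - 9 \left(\left(G + T\right) - 184\right) = - 9 \left(-184 + G + T\right) = 1656 - 9 G - 9 T$)
$\frac{1}{-30290 + Y{\left(g,J \right)}} = \frac{1}{-30290 - -3069} = \frac{1}{-30290 + \left(1656 + 810 + 603\right)} = \frac{1}{-30290 + 3069} = \frac{1}{-27221} = - \frac{1}{27221}$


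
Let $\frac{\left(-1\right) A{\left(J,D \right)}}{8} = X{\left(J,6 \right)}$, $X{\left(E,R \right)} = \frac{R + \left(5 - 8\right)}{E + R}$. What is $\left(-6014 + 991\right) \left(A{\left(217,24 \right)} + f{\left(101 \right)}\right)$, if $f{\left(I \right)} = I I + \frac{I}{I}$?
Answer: $- \frac{11427435506}{223} \approx -5.1244 \cdot 10^{7}$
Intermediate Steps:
$X{\left(E,R \right)} = \frac{-3 + R}{E + R}$ ($X{\left(E,R \right)} = \frac{R + \left(5 - 8\right)}{E + R} = \frac{R - 3}{E + R} = \frac{-3 + R}{E + R}$)
$A{\left(J,D \right)} = - \frac{24}{6 + J}$ ($A{\left(J,D \right)} = - 8 \frac{-3 + 6}{J + 6} = - 8 \frac{1}{6 + J} 3 = - 8 \frac{3}{6 + J} = - \frac{24}{6 + J}$)
$f{\left(I \right)} = 1 + I^{2}$ ($f{\left(I \right)} = I^{2} + 1 = 1 + I^{2}$)
$\left(-6014 + 991\right) \left(A{\left(217,24 \right)} + f{\left(101 \right)}\right) = \left(-6014 + 991\right) \left(- \frac{24}{6 + 217} + \left(1 + 101^{2}\right)\right) = - 5023 \left(- \frac{24}{223} + \left(1 + 10201\right)\right) = - 5023 \left(\left(-24\right) \frac{1}{223} + 10202\right) = - 5023 \left(- \frac{24}{223} + 10202\right) = \left(-5023\right) \frac{2275022}{223} = - \frac{11427435506}{223}$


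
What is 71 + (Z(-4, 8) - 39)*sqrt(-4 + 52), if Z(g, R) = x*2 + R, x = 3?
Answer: 71 - 100*sqrt(3) ≈ -102.21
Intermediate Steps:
Z(g, R) = 6 + R (Z(g, R) = 3*2 + R = 6 + R)
71 + (Z(-4, 8) - 39)*sqrt(-4 + 52) = 71 + ((6 + 8) - 39)*sqrt(-4 + 52) = 71 + (14 - 39)*sqrt(48) = 71 - 100*sqrt(3)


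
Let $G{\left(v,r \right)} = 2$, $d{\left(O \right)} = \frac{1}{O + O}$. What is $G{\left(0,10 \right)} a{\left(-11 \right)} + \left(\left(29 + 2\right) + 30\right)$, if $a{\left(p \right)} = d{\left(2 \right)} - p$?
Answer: $\frac{167}{2} \approx 83.5$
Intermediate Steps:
$d{\left(O \right)} = \frac{1}{2 O}$
$a{\left(p \right)} = \frac{1}{4} - p$ ($a{\left(p \right)} = \frac{1}{2 \cdot 2} - p = \frac{1}{2} \cdot \frac{1}{2} - p = \frac{1}{4} - p$)
$G{\left(0,10 \right)} a{\left(-11 \right)} + \left(\left(29 + 2\right) + 30\right) = 2 \left(\frac{1}{4} - -11\right) + \left(\left(29 + 2\right) + 30\right) = 2 \left(\frac{1}{4} + 11\right) + \left(31 + 30\right) = 2 \cdot \frac{45}{4} + 61 = \frac{45}{2} + 61 = \frac{167}{2}$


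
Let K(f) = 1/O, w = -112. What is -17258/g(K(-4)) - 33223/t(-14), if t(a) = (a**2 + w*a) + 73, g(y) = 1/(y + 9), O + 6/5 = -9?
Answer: -14394831857/93687 ≈ -1.5365e+5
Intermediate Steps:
O = -51/5 (O = -6/5 - 9 = -51/5 ≈ -10.200)
K(f) = -5/51 (K(f) = 1/(-51/5) = -5/51)
g(y) = 1/(9 + y)
t(a) = 73 + a**2 - 112*a (t(a) = (a**2 - 112*a) + 73 = 73 + a**2 - 112*a)
-17258/g(K(-4)) - 33223/t(-14) = -17258/(1/(9 - 5/51)) - 33223/(73 + (-14)**2 - 112*(-14)) = -17258/(1/(454/51)) - 33223/(73 + 196 + 1568) = -17258/51/454 - 33223/1837 = -17258*454/51 - 33223*1/1837 = -7835132/51 - 33223/1837 = -14394831857/93687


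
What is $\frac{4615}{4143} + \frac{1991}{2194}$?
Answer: $\frac{18374023}{9089742} \approx 2.0214$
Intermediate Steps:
$\frac{4615}{4143} + \frac{1991}{2194} = \frac{18374023}{9089742}$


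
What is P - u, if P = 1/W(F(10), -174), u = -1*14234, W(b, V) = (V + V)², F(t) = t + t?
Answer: 1723794337/121104 ≈ 14234.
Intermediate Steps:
F(t) = 2*t
W(b, V) = 4*V² (W(b, V) = (2*V)² = 4*V²)
u = -14234
P = 1/121104 (P = 1/(4*(-174)²) = 1/(4*30276) = 1/121104 ≈ 8.2574e-6)
P - u = 1/121104 - 1*(-14234) = 1/121104 + 14234 = 1723794337/121104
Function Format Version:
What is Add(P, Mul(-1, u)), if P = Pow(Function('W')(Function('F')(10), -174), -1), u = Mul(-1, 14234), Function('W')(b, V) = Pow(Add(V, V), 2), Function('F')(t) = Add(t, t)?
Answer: Rational(1723794337, 121104) ≈ 14234.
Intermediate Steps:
Function('F')(t) = Mul(2, t)
Function('W')(b, V) = Mul(4, Pow(V, 2)) (Function('W')(b, V) = Pow(Mul(2, V), 2) = Mul(4, Pow(V, 2)))
u = -14234
P = Rational(1, 121104) (P = Pow(Mul(4, Pow(-174, 2)), -1) = Pow(Mul(4, 30276), -1) = Pow(121104, -1) = Rational(1, 121104) ≈ 8.2574e-6)
Add(P, Mul(-1, u)) = Add(Rational(1, 121104), Mul(-1, -14234)) = Add(Rational(1, 121104), 14234) = Rational(1723794337, 121104)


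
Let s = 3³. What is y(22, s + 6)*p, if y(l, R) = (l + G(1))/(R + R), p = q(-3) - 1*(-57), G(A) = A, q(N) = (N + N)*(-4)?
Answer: 621/22 ≈ 28.227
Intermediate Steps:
q(N) = -8*N (q(N) = (2*N)*(-4) = -8*N)
s = 27
p = 81 (p = -8*(-3) - 1*(-57) = 24 + 57 = 81)
y(l, R) = (1 + l)/(2*R) (y(l, R) = (l + 1)/(R + R) = (1 + l)/((2*R)) = (1 + l)*(1/(2*R)) = (1 + l)/(2*R))
y(22, s + 6)*p = ((1 + 22)/(2*(27 + 6)))*81 = ((½)*23/33)*81 = ((½)*(1/33)*23)*81 = (23/66)*81 = 621/22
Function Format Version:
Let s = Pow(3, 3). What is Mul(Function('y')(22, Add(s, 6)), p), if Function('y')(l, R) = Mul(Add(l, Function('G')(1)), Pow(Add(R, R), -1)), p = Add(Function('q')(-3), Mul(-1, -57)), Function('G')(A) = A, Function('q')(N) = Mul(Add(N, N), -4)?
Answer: Rational(621, 22) ≈ 28.227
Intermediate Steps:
Function('q')(N) = Mul(-8, N) (Function('q')(N) = Mul(Mul(2, N), -4) = Mul(-8, N))
s = 27
p = 81 (p = Add(Mul(-8, -3), Mul(-1, -57)) = Add(24, 57) = 81)
Function('y')(l, R) = Mul(Rational(1, 2), Pow(R, -1), Add(1, l)) (Function('y')(l, R) = Mul(Add(l, 1), Pow(Add(R, R), -1)) = Mul(Add(1, l), Pow(Mul(2, R), -1)) = Mul(Add(1, l), Mul(Rational(1, 2), Pow(R, -1))) = Mul(Rational(1, 2), Pow(R, -1), Add(1, l)))
Mul(Function('y')(22, Add(s, 6)), p) = Mul(Mul(Rational(1, 2), Pow(Add(27, 6), -1), Add(1, 22)), 81) = Mul(Mul(Rational(1, 2), Pow(33, -1), 23), 81) = Mul(Mul(Rational(1, 2), Rational(1, 33), 23), 81) = Mul(Rational(23, 66), 81) = Rational(621, 22)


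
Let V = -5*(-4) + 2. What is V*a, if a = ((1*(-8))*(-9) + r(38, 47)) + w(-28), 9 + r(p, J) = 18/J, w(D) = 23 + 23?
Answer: 113102/47 ≈ 2406.4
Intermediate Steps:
w(D) = 46
r(p, J) = -9 + 18/J
V = 22 (V = 20 + 2 = 22)
a = 5141/47 (a = ((1*(-8))*(-9) + (-9 + 18/47)) + 46 = (-8*(-9) + (-9 + 18*(1/47))) + 46 = (72 + (-9 + 18/47)) + 46 = (72 - 405/47) + 46 = 2979/47 + 46 = 5141/47 ≈ 109.38)
V*a = 22*(5141/47) = 113102/47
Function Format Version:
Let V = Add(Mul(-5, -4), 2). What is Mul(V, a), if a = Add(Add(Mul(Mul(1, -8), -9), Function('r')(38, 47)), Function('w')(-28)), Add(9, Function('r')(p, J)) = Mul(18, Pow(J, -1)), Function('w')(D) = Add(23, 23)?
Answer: Rational(113102, 47) ≈ 2406.4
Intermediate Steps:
Function('w')(D) = 46
Function('r')(p, J) = Add(-9, Mul(18, Pow(J, -1)))
V = 22 (V = Add(20, 2) = 22)
a = Rational(5141, 47) (a = Add(Add(Mul(Mul(1, -8), -9), Add(-9, Mul(18, Pow(47, -1)))), 46) = Add(Add(Mul(-8, -9), Add(-9, Mul(18, Rational(1, 47)))), 46) = Add(Add(72, Add(-9, Rational(18, 47))), 46) = Add(Add(72, Rational(-405, 47)), 46) = Add(Rational(2979, 47), 46) = Rational(5141, 47) ≈ 109.38)
Mul(V, a) = Mul(22, Rational(5141, 47)) = Rational(113102, 47)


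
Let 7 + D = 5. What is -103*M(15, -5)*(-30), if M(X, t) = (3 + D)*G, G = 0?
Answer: 0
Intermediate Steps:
D = -2 (D = -7 + 5 = -2)
M(X, t) = 0 (M(X, t) = (3 - 2)*0 = 1*0 = 0)
-103*M(15, -5)*(-30) = -103*0*(-30) = 0*(-30) = 0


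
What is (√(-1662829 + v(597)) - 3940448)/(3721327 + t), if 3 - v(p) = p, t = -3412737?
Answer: -1970224/154295 + I*√1663423/308590 ≈ -12.769 + 0.0041795*I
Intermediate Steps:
v(p) = 3 - p
(√(-1662829 + v(597)) - 3940448)/(3721327 + t) = (√(-1662829 + (3 - 1*597)) - 3940448)/(3721327 - 3412737) = (√(-1662829 + (3 - 597)) - 3940448)/308590 = (√(-1662829 - 594) - 3940448)*(1/308590) = (√(-1663423) - 3940448)*(1/308590) = (I*√1663423 - 3940448)*(1/308590) = (-3940448 + I*√1663423)*(1/308590) = -1970224/154295 + I*√1663423/308590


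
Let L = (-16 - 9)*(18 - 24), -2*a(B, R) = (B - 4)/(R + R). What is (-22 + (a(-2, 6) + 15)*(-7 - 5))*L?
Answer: -30750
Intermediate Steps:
a(B, R) = -(-4 + B)/(4*R) (a(B, R) = -(B - 4)/(2*(R + R)) = -(-4 + B)/(2*(2*R)) = -(-4 + B)*1/(2*R)/2 = -(-4 + B)/(4*R))
L = 150 (L = -25*(-6) = 150)
(-22 + (a(-2, 6) + 15)*(-7 - 5))*L = (-22 + ((¼)*(4 - 1*(-2))/6 + 15)*(-7 - 5))*150 = (-22 + ((¼)*(⅙)*(4 + 2) + 15)*(-12))*150 = (-22 + ((¼)*(⅙)*6 + 15)*(-12))*150 = (-22 + (¼ + 15)*(-12))*150 = (-22 + (61/4)*(-12))*150 = (-22 - 183)*150 = -205*150 = -30750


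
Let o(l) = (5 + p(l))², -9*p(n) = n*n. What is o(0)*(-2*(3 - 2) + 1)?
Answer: -25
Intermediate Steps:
p(n) = -n²/9 (p(n) = -n*n/9 = -n²/9)
o(l) = (5 - l²/9)²
o(0)*(-2*(3 - 2) + 1) = ((-45 + 0²)²/81)*(-2*(3 - 2) + 1) = ((-45 + 0)²/81)*(-2*1 + 1) = ((1/81)*(-45)²)*(-2 + 1) = ((1/81)*2025)*(-1) = 25*(-1) = -25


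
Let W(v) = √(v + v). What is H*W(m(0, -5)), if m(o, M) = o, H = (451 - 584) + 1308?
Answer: 0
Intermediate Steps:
H = 1175 (H = -133 + 1308 = 1175)
W(v) = √2*√v (W(v) = √(2*v) = √2*√v)
H*W(m(0, -5)) = 1175*(√2*√0) = 1175*(√2*0) = 1175*0 = 0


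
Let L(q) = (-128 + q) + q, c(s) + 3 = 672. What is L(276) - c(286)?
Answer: -245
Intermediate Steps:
c(s) = 669 (c(s) = -3 + 672 = 669)
L(q) = -128 + 2*q
L(276) - c(286) = (-128 + 2*276) - 1*669 = (-128 + 552) - 669 = 424 - 669 = -245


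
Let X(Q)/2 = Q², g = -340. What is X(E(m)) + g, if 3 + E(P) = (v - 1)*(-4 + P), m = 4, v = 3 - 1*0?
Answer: -322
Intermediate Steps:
v = 3 (v = 3 + 0 = 3)
E(P) = -11 + 2*P (E(P) = -3 + (3 - 1)*(-4 + P) = -3 + 2*(-4 + P) = -3 + (-8 + 2*P) = -11 + 2*P)
X(Q) = 2*Q²
X(E(m)) + g = 2*(-11 + 2*4)² - 340 = 2*(-11 + 8)² - 340 = 2*(-3)² - 340 = 2*9 - 340 = 18 - 340 = -322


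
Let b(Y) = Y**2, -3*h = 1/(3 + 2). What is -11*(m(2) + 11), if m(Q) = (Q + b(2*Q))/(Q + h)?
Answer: -6479/29 ≈ -223.41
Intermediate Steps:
h = -1/15 (h = -1/(3*(3 + 2)) = -1/3/5 = -1/3*1/5 = -1/15 ≈ -0.066667)
m(Q) = (Q + 4*Q**2)/(-1/15 + Q) (m(Q) = (Q + (2*Q)**2)/(Q - 1/15) = (Q + 4*Q**2)/(-1/15 + Q))
-11*(m(2) + 11) = -11*(15*2*(1 + 4*2)/(-1 + 15*2) + 11) = -11*(15*2*(1 + 8)/(-1 + 30) + 11) = -11*(15*2*9/29 + 11) = -11*(15*2*(1/29)*9 + 11) = -11*(270/29 + 11) = -11*589/29 = -6479/29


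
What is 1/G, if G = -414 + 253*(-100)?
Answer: -1/25714 ≈ -3.8889e-5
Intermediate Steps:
G = -25714 (G = -414 - 25300 = -25714)
1/G = 1/(-25714) = -1/25714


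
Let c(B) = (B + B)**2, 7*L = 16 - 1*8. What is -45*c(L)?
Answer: -11520/49 ≈ -235.10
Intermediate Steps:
L = 8/7 (L = (16 - 1*8)/7 = (16 - 8)/7 = (1/7)*8 = 8/7 ≈ 1.1429)
c(B) = 4*B**2 (c(B) = (2*B)**2 = 4*B**2)
-45*c(L) = -180*(8/7)**2 = -180*64/49 = -45*256/49 = -11520/49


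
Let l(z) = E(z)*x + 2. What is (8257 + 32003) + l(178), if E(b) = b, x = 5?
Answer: 41152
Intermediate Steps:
l(z) = 2 + 5*z (l(z) = z*5 + 2 = 5*z + 2 = 2 + 5*z)
(8257 + 32003) + l(178) = (8257 + 32003) + (2 + 5*178) = 40260 + (2 + 890) = 40260 + 892 = 41152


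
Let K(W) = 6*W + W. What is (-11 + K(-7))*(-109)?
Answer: 6540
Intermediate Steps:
K(W) = 7*W
(-11 + K(-7))*(-109) = (-11 + 7*(-7))*(-109) = (-11 - 49)*(-109) = -60*(-109) = 6540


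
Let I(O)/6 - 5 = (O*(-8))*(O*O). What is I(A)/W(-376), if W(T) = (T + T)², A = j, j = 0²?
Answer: 15/282752 ≈ 5.3050e-5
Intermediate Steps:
j = 0
A = 0
I(O) = 30 - 48*O³ (I(O) = 30 + 6*((O*(-8))*(O*O)) = 30 + 6*((-8*O)*O²) = 30 + 6*(-8*O³) = 30 - 48*O³)
W(T) = 4*T² (W(T) = (2*T)² = 4*T²)
I(A)/W(-376) = (30 - 48*0³)/((4*(-376)²)) = (30 - 48*0)/((4*141376)) = (30 + 0)/565504 = 30*(1/565504) = 15/282752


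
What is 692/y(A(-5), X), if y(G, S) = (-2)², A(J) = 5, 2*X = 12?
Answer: 173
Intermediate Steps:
X = 6 (X = (½)*12 = 6)
y(G, S) = 4
692/y(A(-5), X) = 692/4 = 692*(¼) = 173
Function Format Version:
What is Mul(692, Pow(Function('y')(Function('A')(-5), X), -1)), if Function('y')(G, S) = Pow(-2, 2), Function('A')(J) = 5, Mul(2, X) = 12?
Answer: 173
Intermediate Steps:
X = 6 (X = Mul(Rational(1, 2), 12) = 6)
Function('y')(G, S) = 4
Mul(692, Pow(Function('y')(Function('A')(-5), X), -1)) = Mul(692, Pow(4, -1)) = Mul(692, Rational(1, 4)) = 173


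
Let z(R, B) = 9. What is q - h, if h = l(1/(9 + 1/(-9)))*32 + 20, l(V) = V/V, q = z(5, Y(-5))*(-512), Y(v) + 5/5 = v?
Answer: -4660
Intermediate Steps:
Y(v) = -1 + v
q = -4608 (q = 9*(-512) = -4608)
l(V) = 1
h = 52 (h = 1*32 + 20 = 32 + 20 = 52)
q - h = -4608 - 1*52 = -4608 - 52 = -4660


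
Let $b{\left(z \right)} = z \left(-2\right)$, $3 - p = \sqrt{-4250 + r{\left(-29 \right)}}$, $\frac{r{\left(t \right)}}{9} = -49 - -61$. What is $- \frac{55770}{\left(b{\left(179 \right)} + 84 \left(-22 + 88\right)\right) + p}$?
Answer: $- \frac{96463510}{8976621} - \frac{18590 i \sqrt{4142}}{8976621} \approx -10.746 - 0.13328 i$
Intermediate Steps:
$r{\left(t \right)} = 108$ ($r{\left(t \right)} = 9 \left(-49 - -61\right) = 9 \left(-49 + 61\right) = 9 \cdot 12 = 108$)
$p = 3 - i \sqrt{4142}$ ($p = 3 - \sqrt{-4250 + 108} = 3 - \sqrt{-4142} = 3 - i \sqrt{4142} \approx 3.0 - 64.358 i$)
$b{\left(z \right)} = - 2 z$
$- \frac{55770}{\left(b{\left(179 \right)} + 84 \left(-22 + 88\right)\right) + p} = - \frac{55770}{\left(\left(-2\right) 179 + 84 \left(-22 + 88\right)\right) + \left(3 - i \sqrt{4142}\right)} = - \frac{55770}{\left(-358 + 84 \cdot 66\right) + \left(3 - i \sqrt{4142}\right)} = - \frac{55770}{\left(-358 + 5544\right) + \left(3 - i \sqrt{4142}\right)} = - \frac{55770}{5186 + \left(3 - i \sqrt{4142}\right)} = - \frac{55770}{5189 - i \sqrt{4142}}$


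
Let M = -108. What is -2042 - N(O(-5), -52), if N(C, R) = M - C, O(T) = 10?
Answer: -1924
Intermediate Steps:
N(C, R) = -108 - C
-2042 - N(O(-5), -52) = -2042 - (-108 - 1*10) = -2042 - (-108 - 10) = -2042 - 1*(-118) = -2042 + 118 = -1924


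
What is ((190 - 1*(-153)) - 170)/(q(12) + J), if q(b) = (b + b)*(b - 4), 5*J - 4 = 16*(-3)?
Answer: 865/916 ≈ 0.94432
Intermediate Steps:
J = -44/5 (J = 4/5 + (16*(-3))/5 = 4/5 + (1/5)*(-48) = 4/5 - 48/5 = -44/5 ≈ -8.8000)
q(b) = 2*b*(-4 + b) (q(b) = (2*b)*(-4 + b) = 2*b*(-4 + b))
((190 - 1*(-153)) - 170)/(q(12) + J) = ((190 - 1*(-153)) - 170)/(2*12*(-4 + 12) - 44/5) = ((190 + 153) - 170)/(2*12*8 - 44/5) = (343 - 170)/(192 - 44/5) = 173/(916/5) = 173*(5/916) = 865/916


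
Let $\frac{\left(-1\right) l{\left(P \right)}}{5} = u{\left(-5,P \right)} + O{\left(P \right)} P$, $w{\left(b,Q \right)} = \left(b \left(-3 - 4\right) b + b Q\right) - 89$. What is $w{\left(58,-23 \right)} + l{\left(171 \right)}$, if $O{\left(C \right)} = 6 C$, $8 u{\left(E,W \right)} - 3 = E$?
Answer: $- \frac{3608799}{4} \approx -9.022 \cdot 10^{5}$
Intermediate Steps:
$u{\left(E,W \right)} = \frac{3}{8} + \frac{E}{8}$
$w{\left(b,Q \right)} = -89 - 7 b^{2} + Q b$ ($w{\left(b,Q \right)} = \left(b \left(-7\right) b + Q b\right) - 89 = \left(- 7 b b + Q b\right) - 89 = \left(- 7 b^{2} + Q b\right) - 89 = -89 - 7 b^{2} + Q b$)
$l{\left(P \right)} = \frac{5}{4} - 30 P^{2}$ ($l{\left(P \right)} = - 5 \left(\left(\frac{3}{8} + \frac{1}{8} \left(-5\right)\right) + 6 P P\right) = - 5 \left(\left(\frac{3}{8} - \frac{5}{8}\right) + 6 P^{2}\right) = - 5 \left(- \frac{1}{4} + 6 P^{2}\right) = \frac{5}{4} - 30 P^{2}$)
$w{\left(58,-23 \right)} + l{\left(171 \right)} = \left(-89 - 7 \cdot 58^{2} - 1334\right) + \left(\frac{5}{4} - 30 \cdot 171^{2}\right) = \left(-89 - 23548 - 1334\right) + \left(\frac{5}{4} - 877230\right) = -24971 - \frac{3508915}{4} = - \frac{3608799}{4}$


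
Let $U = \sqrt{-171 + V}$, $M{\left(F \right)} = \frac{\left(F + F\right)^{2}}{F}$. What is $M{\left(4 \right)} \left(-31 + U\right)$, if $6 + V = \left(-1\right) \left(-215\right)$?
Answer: $-496 + 16 \sqrt{38} \approx -397.37$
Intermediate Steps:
$M{\left(F \right)} = 4 F$ ($M{\left(F \right)} = \frac{\left(2 F\right)^{2}}{F} = \frac{4 F^{2}}{F} = 4 F$)
$V = 209$ ($V = -6 - -215 = -6 + 215 = 209$)
$U = \sqrt{38}$ ($U = \sqrt{-171 + 209} = \sqrt{38} \approx 6.1644$)
$M{\left(4 \right)} \left(-31 + U\right) = 4 \cdot 4 \left(-31 + \sqrt{38}\right) = 16 \left(-31 + \sqrt{38}\right) = -496 + 16 \sqrt{38}$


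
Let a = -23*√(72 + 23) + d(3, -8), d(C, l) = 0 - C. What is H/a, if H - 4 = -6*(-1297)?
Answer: 11679/25123 - 89539*√95/25123 ≈ -34.273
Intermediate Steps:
d(C, l) = -C
a = -3 - 23*√95 (a = -23*√(72 + 23) - 1*3 = -23*√95 - 3 = -3 - 23*√95 ≈ -227.18)
H = 7786 (H = 4 - 6*(-1297) = 4 + 7782 = 7786)
H/a = 7786/(-3 - 23*√95)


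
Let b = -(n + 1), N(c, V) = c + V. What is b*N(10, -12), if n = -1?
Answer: 0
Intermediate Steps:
N(c, V) = V + c
b = 0 (b = -(-1 + 1) = -1*0 = 0)
b*N(10, -12) = 0*(-12 + 10) = 0*(-2) = 0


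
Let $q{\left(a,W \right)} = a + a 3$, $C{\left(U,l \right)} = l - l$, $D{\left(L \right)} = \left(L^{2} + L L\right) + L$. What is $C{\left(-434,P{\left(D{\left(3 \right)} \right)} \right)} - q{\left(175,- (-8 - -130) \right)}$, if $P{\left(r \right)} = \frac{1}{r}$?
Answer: $-700$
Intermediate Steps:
$D{\left(L \right)} = L + 2 L^{2}$ ($D{\left(L \right)} = \left(L^{2} + L^{2}\right) + L = 2 L^{2} + L = L + 2 L^{2}$)
$C{\left(U,l \right)} = 0$
$q{\left(a,W \right)} = 4 a$ ($q{\left(a,W \right)} = a + 3 a = 4 a$)
$C{\left(-434,P{\left(D{\left(3 \right)} \right)} \right)} - q{\left(175,- (-8 - -130) \right)} = 0 - 4 \cdot 175 = 0 - 700 = -700$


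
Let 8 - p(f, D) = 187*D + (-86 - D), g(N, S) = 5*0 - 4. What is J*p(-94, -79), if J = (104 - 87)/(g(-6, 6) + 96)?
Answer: 62849/23 ≈ 2732.6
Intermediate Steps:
g(N, S) = -4 (g(N, S) = 0 - 4 = -4)
p(f, D) = 94 - 186*D (p(f, D) = 8 - (187*D + (-86 - D)) = 8 - (-86 + 186*D) = 8 + (86 - 186*D) = 94 - 186*D)
J = 17/92 (J = (104 - 87)/(-4 + 96) = 17/92 ≈ 0.18478)
J*p(-94, -79) = 17*(94 - 186*(-79))/92 = 17*(94 + 14694)/92 = (17/92)*14788 = 62849/23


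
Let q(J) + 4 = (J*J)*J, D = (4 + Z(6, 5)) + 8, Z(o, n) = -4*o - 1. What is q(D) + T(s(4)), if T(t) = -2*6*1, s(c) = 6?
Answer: -2213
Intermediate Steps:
Z(o, n) = -1 - 4*o
D = -13 (D = (4 + (-1 - 4*6)) + 8 = (4 + (-1 - 24)) + 8 = (4 - 25) + 8 = -21 + 8 = -13)
T(t) = -12 (T(t) = -12*1 = -12)
q(J) = -4 + J**3 (q(J) = -4 + (J*J)*J = -4 + J**2*J = -4 + J**3)
q(D) + T(s(4)) = (-4 + (-13)**3) - 12 = (-4 - 2197) - 12 = -2201 - 12 = -2213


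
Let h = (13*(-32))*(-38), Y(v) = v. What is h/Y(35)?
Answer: 15808/35 ≈ 451.66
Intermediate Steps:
h = 15808 (h = -416*(-38) = 15808)
h/Y(35) = 15808/35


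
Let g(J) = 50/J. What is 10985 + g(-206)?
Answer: 1131430/103 ≈ 10985.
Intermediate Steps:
10985 + g(-206) = 10985 + 50/(-206) = 10985 + 50*(-1/206) = 10985 - 25/103 = 1131430/103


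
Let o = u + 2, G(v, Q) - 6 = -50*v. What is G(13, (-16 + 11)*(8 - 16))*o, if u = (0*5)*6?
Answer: -1288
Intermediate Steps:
u = 0 (u = 0*6 = 0)
G(v, Q) = 6 - 50*v
o = 2 (o = 0 + 2 = 2)
G(13, (-16 + 11)*(8 - 16))*o = (6 - 50*13)*2 = (6 - 650)*2 = -644*2 = -1288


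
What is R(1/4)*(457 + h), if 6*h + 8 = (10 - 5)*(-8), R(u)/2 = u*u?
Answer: 449/8 ≈ 56.125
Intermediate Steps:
R(u) = 2*u**2 (R(u) = 2*(u*u) = 2*u**2)
h = -8 (h = -4/3 + ((10 - 5)*(-8))/6 = -4/3 + (5*(-8))/6 = -4/3 + (1/6)*(-40) = -4/3 - 20/3 = -8)
R(1/4)*(457 + h) = (2*(1/4)**2)*(457 - 8) = (2*(1/4)**2)*449 = (2*(1/16))*449 = (1/8)*449 = 449/8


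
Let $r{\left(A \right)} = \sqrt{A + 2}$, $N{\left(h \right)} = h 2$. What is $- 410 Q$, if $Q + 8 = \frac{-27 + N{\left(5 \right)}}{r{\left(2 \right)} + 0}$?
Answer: $6765$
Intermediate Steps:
$N{\left(h \right)} = 2 h$
$r{\left(A \right)} = \sqrt{2 + A}$
$Q = - \frac{33}{2}$ ($Q = -8 + \frac{-27 + 2 \cdot 5}{\sqrt{2 + 2} + 0} = -8 + \frac{-27 + 10}{\sqrt{4} + 0} = -8 - \frac{17}{2 + 0} = -8 - \frac{17}{2} = - \frac{33}{2} \approx -16.5$)
$- 410 Q = \left(-410\right) \left(- \frac{33}{2}\right) = 6765$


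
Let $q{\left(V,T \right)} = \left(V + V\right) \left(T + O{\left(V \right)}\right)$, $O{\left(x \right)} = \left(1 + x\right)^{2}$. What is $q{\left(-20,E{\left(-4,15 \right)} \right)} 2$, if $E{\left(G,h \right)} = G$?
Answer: $-28560$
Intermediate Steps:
$q{\left(V,T \right)} = 2 V \left(T + \left(1 + V\right)^{2}\right)$ ($q{\left(V,T \right)} = \left(V + V\right) \left(T + \left(1 + V\right)^{2}\right) = 2 V \left(T + \left(1 + V\right)^{2}\right)$)
$q{\left(-20,E{\left(-4,15 \right)} \right)} 2 = 2 \left(-20\right) \left(-4 + \left(1 - 20\right)^{2}\right) 2 = 2 \left(-20\right) \left(-4 + \left(-19\right)^{2}\right) 2 = 2 \left(-20\right) \left(-4 + 361\right) 2 = 2 \left(-20\right) 357 \cdot 2 = \left(-14280\right) 2 = -28560$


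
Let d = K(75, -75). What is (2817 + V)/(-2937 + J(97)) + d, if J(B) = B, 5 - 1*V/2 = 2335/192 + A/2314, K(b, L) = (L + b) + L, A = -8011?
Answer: -4794080801/63088896 ≈ -75.989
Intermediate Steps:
K(b, L) = b + 2*L
d = -75 (d = 75 + 2*(-75) = 75 - 150 = -75)
V = -821819/111072 (V = 10 - 2*(2335/192 - 8011/2314) = 10 - 2*1932539/222144 = 10 - 1932539/111072 = -821819/111072 ≈ -7.3990)
(2817 + V)/(-2937 + J(97)) + d = (2817 - 821819/111072)/(-2937 + 97) - 75 = (312068005/111072)/(-2840) - 75 = (312068005/111072)*(-1/2840) - 75 = -62413601/63088896 - 75 = -4794080801/63088896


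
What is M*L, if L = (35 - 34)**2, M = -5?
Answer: -5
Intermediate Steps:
L = 1 (L = 1**2 = 1)
M*L = -5*1 = -5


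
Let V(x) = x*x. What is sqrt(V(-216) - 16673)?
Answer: sqrt(29983) ≈ 173.16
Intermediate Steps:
V(x) = x**2
sqrt(V(-216) - 16673) = sqrt((-216)**2 - 16673) = sqrt(46656 - 16673) = sqrt(29983)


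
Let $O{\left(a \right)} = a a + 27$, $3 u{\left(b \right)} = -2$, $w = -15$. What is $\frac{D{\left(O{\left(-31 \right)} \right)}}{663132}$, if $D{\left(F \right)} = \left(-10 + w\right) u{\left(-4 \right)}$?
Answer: $\frac{25}{994698} \approx 2.5133 \cdot 10^{-5}$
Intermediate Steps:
$u{\left(b \right)} = - \frac{2}{3}$ ($u{\left(b \right)} = \frac{1}{3} \left(-2\right) = - \frac{2}{3}$)
$O{\left(a \right)} = 27 + a^{2}$ ($O{\left(a \right)} = a^{2} + 27 = 27 + a^{2}$)
$D{\left(F \right)} = \frac{50}{3}$ ($D{\left(F \right)} = \left(-10 - 15\right) \left(- \frac{2}{3}\right) = \left(-25\right) \left(- \frac{2}{3}\right) = \frac{50}{3}$)
$\frac{D{\left(O{\left(-31 \right)} \right)}}{663132} = \frac{50}{3 \cdot 663132} = \frac{50}{3} \cdot \frac{1}{663132} = \frac{25}{994698}$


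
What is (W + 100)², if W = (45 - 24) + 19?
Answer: 19600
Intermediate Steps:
W = 40 (W = 21 + 19 = 40)
(W + 100)² = (40 + 100)² = 140² = 19600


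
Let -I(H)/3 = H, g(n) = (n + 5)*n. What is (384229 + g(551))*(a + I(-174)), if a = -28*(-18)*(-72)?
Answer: -24699463110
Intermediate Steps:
g(n) = n*(5 + n) (g(n) = (5 + n)*n = n*(5 + n))
I(H) = -3*H
a = -36288 (a = 504*(-72) = -36288)
(384229 + g(551))*(a + I(-174)) = (384229 + 551*(5 + 551))*(-36288 - 3*(-174)) = (384229 + 551*556)*(-36288 + 522) = (384229 + 306356)*(-35766) = 690585*(-35766) = -24699463110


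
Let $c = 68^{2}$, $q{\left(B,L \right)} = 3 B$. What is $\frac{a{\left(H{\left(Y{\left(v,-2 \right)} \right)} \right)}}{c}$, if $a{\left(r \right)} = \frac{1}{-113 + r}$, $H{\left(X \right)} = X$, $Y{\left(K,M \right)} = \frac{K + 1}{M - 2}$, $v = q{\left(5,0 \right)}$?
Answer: $- \frac{1}{541008} \approx -1.8484 \cdot 10^{-6}$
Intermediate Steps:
$v = 15$ ($v = 3 \cdot 5 = 15$)
$c = 4624$
$Y{\left(K,M \right)} = \frac{1 + K}{-2 + M}$
$\frac{a{\left(H{\left(Y{\left(v,-2 \right)} \right)} \right)}}{c} = \frac{1}{\left(-113 + \frac{1 + 15}{-2 - 2}\right) 4624} = \frac{1}{-113 + \frac{1}{-4} \cdot 16} \cdot \frac{1}{4624} = \frac{1}{-113 - 4} \cdot \frac{1}{4624} = \frac{1}{-117} \cdot \frac{1}{4624} = \left(- \frac{1}{117}\right) \frac{1}{4624} = - \frac{1}{541008}$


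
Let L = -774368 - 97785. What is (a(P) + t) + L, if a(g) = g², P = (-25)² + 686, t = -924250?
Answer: -77682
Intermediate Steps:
L = -872153
P = 1311 (P = 625 + 686 = 1311)
(a(P) + t) + L = (1311² - 924250) - 872153 = (1718721 - 924250) - 872153 = 794471 - 872153 = -77682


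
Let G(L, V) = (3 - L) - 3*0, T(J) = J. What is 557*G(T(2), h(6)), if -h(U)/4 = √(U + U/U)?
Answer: 557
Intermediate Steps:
h(U) = -4*√(1 + U) (h(U) = -4*√(U + U/U) = -4*√(U + 1) = -4*√(1 + U))
G(L, V) = 3 - L (G(L, V) = (3 - L) + 0 = 3 - L)
557*G(T(2), h(6)) = 557*(3 - 1*2) = 557*(3 - 2) = 557*1 = 557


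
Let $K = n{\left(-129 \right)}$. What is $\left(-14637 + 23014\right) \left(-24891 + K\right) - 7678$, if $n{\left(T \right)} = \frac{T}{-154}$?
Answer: $- \frac{32110935457}{154} \approx -2.0851 \cdot 10^{8}$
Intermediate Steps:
$n{\left(T \right)} = - \frac{T}{154}$ ($n{\left(T \right)} = T \left(- \frac{1}{154}\right) = - \frac{T}{154}$)
$K = \frac{129}{154}$ ($K = \left(- \frac{1}{154}\right) \left(-129\right) = \frac{129}{154} \approx 0.83766$)
$\left(-14637 + 23014\right) \left(-24891 + K\right) - 7678 = \left(-14637 + 23014\right) \left(-24891 + \frac{129}{154}\right) - 7678 = 8377 \left(- \frac{3833085}{154}\right) - 7678 = - \frac{32109753045}{154} - 7678 = - \frac{32110935457}{154}$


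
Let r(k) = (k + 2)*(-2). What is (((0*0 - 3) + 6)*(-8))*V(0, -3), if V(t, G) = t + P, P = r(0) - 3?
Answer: 168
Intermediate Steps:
r(k) = -4 - 2*k (r(k) = (2 + k)*(-2) = -4 - 2*k)
P = -7 (P = (-4 - 2*0) - 3 = (-4 + 0) - 3 = -4 - 3 = -7)
V(t, G) = -7 + t (V(t, G) = t - 7 = -7 + t)
(((0*0 - 3) + 6)*(-8))*V(0, -3) = (((0*0 - 3) + 6)*(-8))*(-7 + 0) = (((0 - 3) + 6)*(-8))*(-7) = ((-3 + 6)*(-8))*(-7) = (3*(-8))*(-7) = -24*(-7) = 168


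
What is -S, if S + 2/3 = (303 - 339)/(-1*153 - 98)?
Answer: 394/753 ≈ 0.52324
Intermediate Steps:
S = -394/753 (S = -⅔ + (303 - 339)/(-1*153 - 98) = -⅔ - 36/(-153 - 98) = -⅔ - 36/(-251) = -⅔ - 36*(-1/251) = -⅔ + 36/251 = -394/753 ≈ -0.52324)
-S = -1*(-394/753) = 394/753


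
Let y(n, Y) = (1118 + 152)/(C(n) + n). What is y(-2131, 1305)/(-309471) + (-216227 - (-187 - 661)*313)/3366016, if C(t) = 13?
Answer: 16125459849593/1103143713450624 ≈ 0.014618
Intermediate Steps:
y(n, Y) = 1270/(13 + n) (y(n, Y) = (1118 + 152)/(13 + n) = 1270/(13 + n))
y(-2131, 1305)/(-309471) + (-216227 - (-187 - 661)*313)/3366016 = (1270/(13 - 2131))/(-309471) + (-216227 - (-187 - 661)*313)/3366016 = (1270/(-2118))*(-1/309471) + (-216227 - (-848)*313)*(1/3366016) = (1270*(-1/2118))*(-1/309471) + (-216227 - 1*(-265424))*(1/3366016) = -635/1059*(-1/309471) + (-216227 + 265424)*(1/3366016) = 635/327729789 + 49197*(1/3366016) = 635/327729789 + 49197/3366016 = 16125459849593/1103143713450624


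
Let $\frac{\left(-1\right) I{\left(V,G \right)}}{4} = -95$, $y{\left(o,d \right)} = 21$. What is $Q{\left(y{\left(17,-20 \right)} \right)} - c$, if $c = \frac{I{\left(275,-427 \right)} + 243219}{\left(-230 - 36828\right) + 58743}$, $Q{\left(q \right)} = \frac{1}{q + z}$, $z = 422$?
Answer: $- \frac{107892672}{9606455} \approx -11.231$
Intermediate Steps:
$I{\left(V,G \right)} = 380$ ($I{\left(V,G \right)} = \left(-4\right) \left(-95\right) = 380$)
$Q{\left(q \right)} = \frac{1}{422 + q}$ ($Q{\left(q \right)} = \frac{1}{q + 422} = \frac{1}{422 + q}$)
$c = \frac{243599}{21685}$ ($c = \frac{380 + 243219}{\left(-230 - 36828\right) + 58743} = \frac{243599}{\left(-230 - 36828\right) + 58743} = \frac{243599}{-37058 + 58743} = \frac{243599}{21685} \approx 11.234$)
$Q{\left(y{\left(17,-20 \right)} \right)} - c = \frac{1}{422 + 21} - \frac{243599}{21685} = \frac{1}{443} - \frac{243599}{21685} = - \frac{107892672}{9606455}$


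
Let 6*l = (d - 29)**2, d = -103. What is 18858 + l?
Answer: 21762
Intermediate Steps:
l = 2904 (l = (-103 - 29)**2/6 = (1/6)*(-132)**2 = (1/6)*17424 = 2904)
18858 + l = 18858 + 2904 = 21762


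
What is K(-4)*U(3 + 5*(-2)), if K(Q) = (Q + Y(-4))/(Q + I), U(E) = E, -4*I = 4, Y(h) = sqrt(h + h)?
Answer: -28/5 + 14*I*sqrt(2)/5 ≈ -5.6 + 3.9598*I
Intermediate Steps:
Y(h) = sqrt(2)*sqrt(h) (Y(h) = sqrt(2*h) = sqrt(2)*sqrt(h))
I = -1 (I = -1/4*4 = -1)
K(Q) = (Q + 2*I*sqrt(2))/(-1 + Q) (K(Q) = (Q + sqrt(2)*sqrt(-4))/(Q - 1) = (Q + sqrt(2)*(2*I))/(-1 + Q) = (Q + 2*I*sqrt(2))/(-1 + Q))
K(-4)*U(3 + 5*(-2)) = ((-4 + 2*I*sqrt(2))/(-1 - 4))*(3 + 5*(-2)) = ((-4 + 2*I*sqrt(2))/(-5))*(3 - 10) = -(-4 + 2*I*sqrt(2))/5*(-7) = (4/5 - 2*I*sqrt(2)/5)*(-7) = -28/5 + 14*I*sqrt(2)/5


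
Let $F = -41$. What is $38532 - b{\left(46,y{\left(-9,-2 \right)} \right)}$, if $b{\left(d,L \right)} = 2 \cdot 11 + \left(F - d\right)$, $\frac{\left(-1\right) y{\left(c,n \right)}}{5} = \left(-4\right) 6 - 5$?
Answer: $38597$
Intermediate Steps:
$y{\left(c,n \right)} = 145$ ($y{\left(c,n \right)} = - 5 \left(\left(-4\right) 6 - 5\right) = - 5 \left(-24 - 5\right) = \left(-5\right) \left(-29\right) = 145$)
$b{\left(d,L \right)} = -19 - d$ ($b{\left(d,L \right)} = 2 \cdot 11 - \left(41 + d\right) = 22 - \left(41 + d\right) = -19 - d$)
$38532 - b{\left(46,y{\left(-9,-2 \right)} \right)} = 38532 - \left(-19 - 46\right) = 38532 - -65 = 38532 + 65 = 38597$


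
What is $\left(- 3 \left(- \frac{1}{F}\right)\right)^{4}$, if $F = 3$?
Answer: $1$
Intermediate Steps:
$\left(- 3 \left(- \frac{1}{F}\right)\right)^{4} = \left(- 3 \left(- \frac{1}{3}\right)\right)^{4} = \left(- 3 \left(\left(-1\right) \frac{1}{3}\right)\right)^{4} = \left(\left(-3\right) \left(- \frac{1}{3}\right)\right)^{4} = 1^{4} = 1$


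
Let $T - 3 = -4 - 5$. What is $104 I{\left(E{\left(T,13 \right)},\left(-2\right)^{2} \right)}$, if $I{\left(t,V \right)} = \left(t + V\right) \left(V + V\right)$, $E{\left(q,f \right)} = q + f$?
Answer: $9152$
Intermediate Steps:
$T = -6$ ($T = 3 - 9 = -6$)
$E{\left(q,f \right)} = f + q$
$I{\left(t,V \right)} = 2 V \left(V + t\right)$ ($I{\left(t,V \right)} = \left(V + t\right) 2 V = 2 V \left(V + t\right)$)
$104 I{\left(E{\left(T,13 \right)},\left(-2\right)^{2} \right)} = 104 \cdot 2 \left(-2\right)^{2} \left(\left(-2\right)^{2} + \left(13 - 6\right)\right) = 104 \cdot 2 \cdot 4 \left(4 + 7\right) = 104 \cdot 2 \cdot 4 \cdot 11 = 104 \cdot 88 = 9152$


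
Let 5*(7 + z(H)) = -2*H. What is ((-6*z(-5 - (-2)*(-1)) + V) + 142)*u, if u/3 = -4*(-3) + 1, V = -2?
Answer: 32214/5 ≈ 6442.8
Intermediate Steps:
z(H) = -7 - 2*H/5 (z(H) = -7 + (-2*H)/5 = -7 - 2*H/5)
u = 39 (u = 3*(-4*(-3) + 1) = 3*(12 + 1) = 3*13 = 39)
((-6*z(-5 - (-2)*(-1)) + V) + 142)*u = ((-6*(-7 - 2*(-5 - (-2)*(-1))/5) - 2) + 142)*39 = ((-6*(-7 - 2*(-5 - 1*2)/5) - 2) + 142)*39 = ((-6*(-7 - 2*(-5 - 2)/5) - 2) + 142)*39 = ((-6*(-7 - ⅖*(-7)) - 2) + 142)*39 = ((-6*(-7 + 14/5) - 2) + 142)*39 = ((-6*(-21/5) - 2) + 142)*39 = ((126/5 - 2) + 142)*39 = (116/5 + 142)*39 = (826/5)*39 = 32214/5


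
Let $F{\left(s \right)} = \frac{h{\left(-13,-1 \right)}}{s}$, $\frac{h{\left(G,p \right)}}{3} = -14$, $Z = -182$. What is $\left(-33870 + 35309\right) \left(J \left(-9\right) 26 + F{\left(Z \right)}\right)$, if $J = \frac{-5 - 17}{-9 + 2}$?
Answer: $- \frac{96273417}{91} \approx -1.058 \cdot 10^{6}$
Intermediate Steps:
$h{\left(G,p \right)} = -42$ ($h{\left(G,p \right)} = 3 \left(-14\right) = -42$)
$J = \frac{22}{7}$ ($J = - \frac{22}{-7} = \left(-22\right) \left(- \frac{1}{7}\right) = \frac{22}{7} \approx 3.1429$)
$F{\left(s \right)} = - \frac{42}{s}$
$\left(-33870 + 35309\right) \left(J \left(-9\right) 26 + F{\left(Z \right)}\right) = \left(-33870 + 35309\right) \left(\frac{22}{7} \left(-9\right) 26 - \frac{42}{-182}\right) = 1439 \left(\left(- \frac{198}{7}\right) 26 - - \frac{3}{13}\right) = 1439 \left(- \frac{5148}{7} + \frac{3}{13}\right) = 1439 \left(- \frac{66903}{91}\right) = - \frac{96273417}{91}$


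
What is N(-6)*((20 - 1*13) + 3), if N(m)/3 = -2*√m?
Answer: -60*I*√6 ≈ -146.97*I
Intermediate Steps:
N(m) = -6*√m (N(m) = 3*(-2*√m) = -6*√m)
N(-6)*((20 - 1*13) + 3) = (-6*I*√6)*((20 - 1*13) + 3) = (-6*I*√6)*((20 - 13) + 3) = (-6*I*√6)*(7 + 3) = -6*I*√6*10 = -60*I*√6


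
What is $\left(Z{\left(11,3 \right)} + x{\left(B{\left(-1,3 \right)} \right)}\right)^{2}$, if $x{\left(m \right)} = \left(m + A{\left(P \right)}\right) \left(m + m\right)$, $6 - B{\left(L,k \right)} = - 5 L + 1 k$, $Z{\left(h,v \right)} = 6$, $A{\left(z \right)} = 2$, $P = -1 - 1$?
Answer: $36$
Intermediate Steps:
$P = -2$ ($P = -1 - 1 = -2$)
$B{\left(L,k \right)} = 6 - k + 5 L$ ($B{\left(L,k \right)} = 6 - \left(- 5 L + 1 k\right) = 6 - \left(- 5 L + k\right) = 6 - \left(k - 5 L\right) = 6 + \left(- k + 5 L\right) = 6 - k + 5 L$)
$x{\left(m \right)} = 2 m \left(2 + m\right)$ ($x{\left(m \right)} = \left(m + 2\right) \left(m + m\right) = \left(2 + m\right) 2 m = 2 m \left(2 + m\right)$)
$\left(Z{\left(11,3 \right)} + x{\left(B{\left(-1,3 \right)} \right)}\right)^{2} = \left(6 + 2 \left(6 - 3 + 5 \left(-1\right)\right) \left(2 + \left(6 - 3 + 5 \left(-1\right)\right)\right)\right)^{2} = \left(6 + 2 \left(6 - 3 - 5\right) \left(2 - 2\right)\right)^{2} = \left(6 + 2 \left(-2\right) \left(2 - 2\right)\right)^{2} = \left(6 + 2 \left(-2\right) 0\right)^{2} = \left(6 + 0\right)^{2} = 6^{2} = 36$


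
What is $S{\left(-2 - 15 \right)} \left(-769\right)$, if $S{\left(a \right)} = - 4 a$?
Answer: $-52292$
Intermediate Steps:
$S{\left(-2 - 15 \right)} \left(-769\right) = - 4 \left(-2 - 15\right) \left(-769\right) = \left(-4\right) \left(-17\right) \left(-769\right) = 68 \left(-769\right) = -52292$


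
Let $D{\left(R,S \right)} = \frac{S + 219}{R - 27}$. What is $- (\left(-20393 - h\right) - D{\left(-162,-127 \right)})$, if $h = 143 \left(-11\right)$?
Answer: $\frac{3556888}{189} \approx 18820.0$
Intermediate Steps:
$D{\left(R,S \right)} = \frac{219 + S}{-27 + R}$
$h = -1573$
$- (\left(-20393 - h\right) - D{\left(-162,-127 \right)}) = - (\left(-20393 - -1573\right) - \frac{219 - 127}{-27 - 162}) = - (\left(-20393 + 1573\right) - \frac{1}{-189} \cdot 92) = - (-18820 - \left(- \frac{1}{189}\right) 92) = - (-18820 - - \frac{92}{189}) = - (-18820 + \frac{92}{189}) = \left(-1\right) \left(- \frac{3556888}{189}\right) = \frac{3556888}{189}$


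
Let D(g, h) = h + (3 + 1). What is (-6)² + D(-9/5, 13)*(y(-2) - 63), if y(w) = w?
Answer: -1069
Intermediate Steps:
D(g, h) = 4 + h (D(g, h) = h + 4 = 4 + h)
(-6)² + D(-9/5, 13)*(y(-2) - 63) = (-6)² + (4 + 13)*(-2 - 63) = 36 + 17*(-65) = 36 - 1105 = -1069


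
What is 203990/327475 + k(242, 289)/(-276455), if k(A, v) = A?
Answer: 450518452/724256809 ≈ 0.62204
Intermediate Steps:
203990/327475 + k(242, 289)/(-276455) = 203990/327475 + 242/(-276455) = 203990*(1/327475) + 242*(-1/276455) = 40798/65495 - 242/276455 = 450518452/724256809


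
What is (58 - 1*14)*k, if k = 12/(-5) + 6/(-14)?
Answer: -4356/35 ≈ -124.46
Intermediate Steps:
k = -99/35 (k = 12*(-⅕) + 6*(-1/14) = -12/5 - 3/7 = -99/35 ≈ -2.8286)
(58 - 1*14)*k = (58 - 1*14)*(-99/35) = (58 - 14)*(-99/35) = 44*(-99/35) = -4356/35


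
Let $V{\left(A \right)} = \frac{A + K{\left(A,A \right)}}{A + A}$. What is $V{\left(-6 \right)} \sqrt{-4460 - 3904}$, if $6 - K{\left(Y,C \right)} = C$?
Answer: $- i \sqrt{2091} \approx - 45.727 i$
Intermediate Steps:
$K{\left(Y,C \right)} = 6 - C$
$V{\left(A \right)} = \frac{3}{A}$ ($V{\left(A \right)} = \frac{A - \left(-6 + A\right)}{A + A} = \frac{6}{2 A} = 6 \frac{1}{2 A} = \frac{3}{A}$)
$V{\left(-6 \right)} \sqrt{-4460 - 3904} = \frac{3}{-6} \sqrt{-4460 - 3904} = 3 \left(- \frac{1}{6}\right) \sqrt{-8364} = - \frac{2 i \sqrt{2091}}{2} = - i \sqrt{2091}$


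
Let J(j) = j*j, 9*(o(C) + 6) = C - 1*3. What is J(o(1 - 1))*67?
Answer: 24187/9 ≈ 2687.4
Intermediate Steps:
o(C) = -19/3 + C/9 (o(C) = -6 + (C - 1*3)/9 = -6 + (C - 3)/9 = -6 + (-3 + C)/9 = -6 + (-⅓ + C/9) = -19/3 + C/9)
J(j) = j²
J(o(1 - 1))*67 = (-19/3 + (1 - 1)/9)²*67 = (-19/3 + (⅑)*0)²*67 = (-19/3 + 0)²*67 = (-19/3)²*67 = (361/9)*67 = 24187/9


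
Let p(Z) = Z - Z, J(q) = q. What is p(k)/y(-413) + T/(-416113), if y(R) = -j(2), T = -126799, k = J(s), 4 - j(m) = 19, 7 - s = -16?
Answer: 126799/416113 ≈ 0.30472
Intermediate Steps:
s = 23 (s = 7 - 1*(-16) = 7 + 16 = 23)
j(m) = -15 (j(m) = 4 - 1*19 = 4 - 19 = -15)
k = 23
y(R) = 15 (y(R) = -1*(-15) = 15)
p(Z) = 0
p(k)/y(-413) + T/(-416113) = 0/15 - 126799/(-416113) = 0*(1/15) - 126799*(-1/416113) = 0 + 126799/416113 = 126799/416113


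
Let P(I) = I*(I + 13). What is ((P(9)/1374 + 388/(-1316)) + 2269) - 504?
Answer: 132965509/75341 ≈ 1764.8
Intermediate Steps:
P(I) = I*(13 + I)
((P(9)/1374 + 388/(-1316)) + 2269) - 504 = (((9*(13 + 9))/1374 + 388/(-1316)) + 2269) - 504 = (((9*22)*(1/1374) + 388*(-1/1316)) + 2269) - 504 = ((198*(1/1374) - 97/329) + 2269) - 504 = ((33/229 - 97/329) + 2269) - 504 = (-11356/75341 + 2269) - 504 = 170937373/75341 - 504 = 132965509/75341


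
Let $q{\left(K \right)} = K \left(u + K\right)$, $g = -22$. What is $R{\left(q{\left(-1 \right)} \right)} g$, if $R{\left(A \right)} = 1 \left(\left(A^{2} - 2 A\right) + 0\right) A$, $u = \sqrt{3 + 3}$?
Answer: $-110 + 110 \sqrt{6} \approx 159.44$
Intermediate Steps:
$u = \sqrt{6} \approx 2.4495$
$q{\left(K \right)} = K \left(K + \sqrt{6}\right)$ ($q{\left(K \right)} = K \left(\sqrt{6} + K\right) = K \left(K + \sqrt{6}\right)$)
$R{\left(A \right)} = A \left(A^{2} - 2 A\right)$ ($R{\left(A \right)} = 1 \left(A^{2} - 2 A\right) A = \left(A^{2} - 2 A\right) A = A \left(A^{2} - 2 A\right)$)
$R{\left(q{\left(-1 \right)} \right)} g = \left(- (-1 + \sqrt{6})\right)^{2} \left(-2 - \left(-1 + \sqrt{6}\right)\right) \left(-22\right) = \left(1 - \sqrt{6}\right)^{2} \left(-2 + \left(1 - \sqrt{6}\right)\right) \left(-22\right) = \left(1 - \sqrt{6}\right)^{2} \left(-1 - \sqrt{6}\right) \left(-22\right) = - 22 \left(1 - \sqrt{6}\right)^{2} \left(-1 - \sqrt{6}\right)$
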